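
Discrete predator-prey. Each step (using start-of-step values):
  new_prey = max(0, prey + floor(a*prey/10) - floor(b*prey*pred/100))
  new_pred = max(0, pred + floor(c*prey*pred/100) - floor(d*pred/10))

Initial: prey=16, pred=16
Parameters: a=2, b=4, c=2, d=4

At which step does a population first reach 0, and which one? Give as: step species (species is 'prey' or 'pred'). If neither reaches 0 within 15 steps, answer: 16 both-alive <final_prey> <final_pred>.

Step 1: prey: 16+3-10=9; pred: 16+5-6=15
Step 2: prey: 9+1-5=5; pred: 15+2-6=11
Step 3: prey: 5+1-2=4; pred: 11+1-4=8
Step 4: prey: 4+0-1=3; pred: 8+0-3=5
Step 5: prey: 3+0-0=3; pred: 5+0-2=3
Step 6: prey: 3+0-0=3; pred: 3+0-1=2
Step 7: prey: 3+0-0=3; pred: 2+0-0=2
Steps 8-15: state stable at prey=3, pred=2 (no change)
No extinction within 15 steps

Answer: 16 both-alive 3 2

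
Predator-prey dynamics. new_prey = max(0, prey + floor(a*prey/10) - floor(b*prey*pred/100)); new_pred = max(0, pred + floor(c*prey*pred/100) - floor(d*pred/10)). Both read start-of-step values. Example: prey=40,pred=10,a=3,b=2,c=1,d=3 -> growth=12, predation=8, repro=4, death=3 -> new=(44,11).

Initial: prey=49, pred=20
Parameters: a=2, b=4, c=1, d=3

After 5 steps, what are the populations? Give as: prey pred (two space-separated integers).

Step 1: prey: 49+9-39=19; pred: 20+9-6=23
Step 2: prey: 19+3-17=5; pred: 23+4-6=21
Step 3: prey: 5+1-4=2; pred: 21+1-6=16
Step 4: prey: 2+0-1=1; pred: 16+0-4=12
Step 5: prey: 1+0-0=1; pred: 12+0-3=9

Answer: 1 9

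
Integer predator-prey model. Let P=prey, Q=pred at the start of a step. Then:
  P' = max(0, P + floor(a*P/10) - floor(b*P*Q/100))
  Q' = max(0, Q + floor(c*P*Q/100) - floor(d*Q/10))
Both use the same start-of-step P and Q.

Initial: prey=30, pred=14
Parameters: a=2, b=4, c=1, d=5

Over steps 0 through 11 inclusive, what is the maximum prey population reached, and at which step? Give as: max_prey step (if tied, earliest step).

Step 1: prey: 30+6-16=20; pred: 14+4-7=11
Step 2: prey: 20+4-8=16; pred: 11+2-5=8
Step 3: prey: 16+3-5=14; pred: 8+1-4=5
Step 4: prey: 14+2-2=14; pred: 5+0-2=3
Step 5: prey: 14+2-1=15; pred: 3+0-1=2
Step 6: prey: 15+3-1=17; pred: 2+0-1=1
Step 7: prey: 17+3-0=20; pred: 1+0-0=1
Step 8: prey: 20+4-0=24; pred: 1+0-0=1
Step 9: prey: 24+4-0=28; pred: 1+0-0=1
Step 10: prey: 28+5-1=32; pred: 1+0-0=1
Step 11: prey: 32+6-1=37; pred: 1+0-0=1
Max prey = 37 at step 11

Answer: 37 11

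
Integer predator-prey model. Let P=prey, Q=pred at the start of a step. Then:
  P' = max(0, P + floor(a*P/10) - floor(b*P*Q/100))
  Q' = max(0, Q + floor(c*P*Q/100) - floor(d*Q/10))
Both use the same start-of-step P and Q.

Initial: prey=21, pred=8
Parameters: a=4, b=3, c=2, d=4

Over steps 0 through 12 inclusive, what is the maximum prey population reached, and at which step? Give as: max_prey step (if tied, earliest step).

Answer: 41 5

Derivation:
Step 1: prey: 21+8-5=24; pred: 8+3-3=8
Step 2: prey: 24+9-5=28; pred: 8+3-3=8
Step 3: prey: 28+11-6=33; pred: 8+4-3=9
Step 4: prey: 33+13-8=38; pred: 9+5-3=11
Step 5: prey: 38+15-12=41; pred: 11+8-4=15
Step 6: prey: 41+16-18=39; pred: 15+12-6=21
Step 7: prey: 39+15-24=30; pred: 21+16-8=29
Step 8: prey: 30+12-26=16; pred: 29+17-11=35
Step 9: prey: 16+6-16=6; pred: 35+11-14=32
Step 10: prey: 6+2-5=3; pred: 32+3-12=23
Step 11: prey: 3+1-2=2; pred: 23+1-9=15
Step 12: prey: 2+0-0=2; pred: 15+0-6=9
Max prey = 41 at step 5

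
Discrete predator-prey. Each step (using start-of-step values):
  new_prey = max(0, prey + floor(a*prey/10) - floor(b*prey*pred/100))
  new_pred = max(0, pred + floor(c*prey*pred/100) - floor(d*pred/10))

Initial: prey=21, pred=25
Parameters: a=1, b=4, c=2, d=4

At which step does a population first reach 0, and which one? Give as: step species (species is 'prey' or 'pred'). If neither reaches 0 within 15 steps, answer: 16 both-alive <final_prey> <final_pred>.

Answer: 2 prey

Derivation:
Step 1: prey: 21+2-21=2; pred: 25+10-10=25
Step 2: prey: 2+0-2=0; pred: 25+1-10=16
First extinction: prey at step 2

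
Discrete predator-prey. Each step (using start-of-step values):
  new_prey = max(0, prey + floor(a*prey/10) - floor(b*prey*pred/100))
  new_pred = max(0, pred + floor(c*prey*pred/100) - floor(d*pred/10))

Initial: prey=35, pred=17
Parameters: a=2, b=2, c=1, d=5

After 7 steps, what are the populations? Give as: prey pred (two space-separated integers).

Step 1: prey: 35+7-11=31; pred: 17+5-8=14
Step 2: prey: 31+6-8=29; pred: 14+4-7=11
Step 3: prey: 29+5-6=28; pred: 11+3-5=9
Step 4: prey: 28+5-5=28; pred: 9+2-4=7
Step 5: prey: 28+5-3=30; pred: 7+1-3=5
Step 6: prey: 30+6-3=33; pred: 5+1-2=4
Step 7: prey: 33+6-2=37; pred: 4+1-2=3

Answer: 37 3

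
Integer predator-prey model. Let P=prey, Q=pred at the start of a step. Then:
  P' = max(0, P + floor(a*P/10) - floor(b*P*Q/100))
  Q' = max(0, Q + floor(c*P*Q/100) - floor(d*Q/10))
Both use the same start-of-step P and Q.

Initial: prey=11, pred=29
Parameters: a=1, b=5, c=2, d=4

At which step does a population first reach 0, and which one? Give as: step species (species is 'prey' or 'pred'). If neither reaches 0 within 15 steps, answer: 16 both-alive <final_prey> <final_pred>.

Answer: 1 prey

Derivation:
Step 1: prey: 11+1-15=0; pred: 29+6-11=24
First extinction: prey at step 1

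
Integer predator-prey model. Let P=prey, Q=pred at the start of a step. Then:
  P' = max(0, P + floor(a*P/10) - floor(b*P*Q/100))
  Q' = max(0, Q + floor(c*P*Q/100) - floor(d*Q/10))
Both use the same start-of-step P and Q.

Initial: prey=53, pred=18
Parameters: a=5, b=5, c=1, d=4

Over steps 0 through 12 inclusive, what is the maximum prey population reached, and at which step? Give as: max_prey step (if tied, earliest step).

Answer: 76 12

Derivation:
Step 1: prey: 53+26-47=32; pred: 18+9-7=20
Step 2: prey: 32+16-32=16; pred: 20+6-8=18
Step 3: prey: 16+8-14=10; pred: 18+2-7=13
Step 4: prey: 10+5-6=9; pred: 13+1-5=9
Step 5: prey: 9+4-4=9; pred: 9+0-3=6
Step 6: prey: 9+4-2=11; pred: 6+0-2=4
Step 7: prey: 11+5-2=14; pred: 4+0-1=3
Step 8: prey: 14+7-2=19; pred: 3+0-1=2
Step 9: prey: 19+9-1=27; pred: 2+0-0=2
Step 10: prey: 27+13-2=38; pred: 2+0-0=2
Step 11: prey: 38+19-3=54; pred: 2+0-0=2
Step 12: prey: 54+27-5=76; pred: 2+1-0=3
Max prey = 76 at step 12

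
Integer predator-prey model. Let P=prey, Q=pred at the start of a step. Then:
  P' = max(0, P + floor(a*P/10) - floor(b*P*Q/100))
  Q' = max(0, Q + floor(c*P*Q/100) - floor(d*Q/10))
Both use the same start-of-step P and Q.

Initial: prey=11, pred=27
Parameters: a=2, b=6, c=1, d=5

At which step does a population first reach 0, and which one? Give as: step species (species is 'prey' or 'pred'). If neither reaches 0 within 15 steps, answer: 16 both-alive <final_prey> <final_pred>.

Answer: 1 prey

Derivation:
Step 1: prey: 11+2-17=0; pred: 27+2-13=16
First extinction: prey at step 1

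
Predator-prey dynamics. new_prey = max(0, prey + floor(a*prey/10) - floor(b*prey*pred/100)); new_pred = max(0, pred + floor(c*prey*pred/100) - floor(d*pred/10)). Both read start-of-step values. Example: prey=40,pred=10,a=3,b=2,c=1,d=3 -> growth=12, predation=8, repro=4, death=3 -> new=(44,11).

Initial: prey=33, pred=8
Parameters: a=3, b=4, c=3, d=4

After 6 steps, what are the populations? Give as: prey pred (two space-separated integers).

Step 1: prey: 33+9-10=32; pred: 8+7-3=12
Step 2: prey: 32+9-15=26; pred: 12+11-4=19
Step 3: prey: 26+7-19=14; pred: 19+14-7=26
Step 4: prey: 14+4-14=4; pred: 26+10-10=26
Step 5: prey: 4+1-4=1; pred: 26+3-10=19
Step 6: prey: 1+0-0=1; pred: 19+0-7=12

Answer: 1 12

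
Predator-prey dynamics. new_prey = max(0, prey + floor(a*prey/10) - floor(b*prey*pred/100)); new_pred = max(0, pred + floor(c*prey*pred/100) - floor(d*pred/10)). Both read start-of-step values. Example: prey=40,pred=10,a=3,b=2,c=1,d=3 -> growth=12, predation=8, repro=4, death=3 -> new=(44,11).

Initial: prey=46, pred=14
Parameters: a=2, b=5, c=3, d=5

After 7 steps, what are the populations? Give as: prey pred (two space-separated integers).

Step 1: prey: 46+9-32=23; pred: 14+19-7=26
Step 2: prey: 23+4-29=0; pred: 26+17-13=30
Step 3: prey: 0+0-0=0; pred: 30+0-15=15
Step 4: prey: 0+0-0=0; pred: 15+0-7=8
Step 5: prey: 0+0-0=0; pred: 8+0-4=4
Step 6: prey: 0+0-0=0; pred: 4+0-2=2
Step 7: prey: 0+0-0=0; pred: 2+0-1=1

Answer: 0 1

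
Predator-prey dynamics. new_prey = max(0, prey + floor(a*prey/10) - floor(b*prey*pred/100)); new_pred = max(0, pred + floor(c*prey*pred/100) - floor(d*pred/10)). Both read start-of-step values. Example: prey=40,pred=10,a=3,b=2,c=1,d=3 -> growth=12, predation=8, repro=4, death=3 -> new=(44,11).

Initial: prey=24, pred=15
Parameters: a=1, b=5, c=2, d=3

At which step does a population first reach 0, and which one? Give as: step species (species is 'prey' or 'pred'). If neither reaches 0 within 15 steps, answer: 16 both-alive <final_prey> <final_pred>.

Answer: 16 both-alive 1 3

Derivation:
Step 1: prey: 24+2-18=8; pred: 15+7-4=18
Step 2: prey: 8+0-7=1; pred: 18+2-5=15
Step 3: prey: 1+0-0=1; pred: 15+0-4=11
Step 4: prey: 1+0-0=1; pred: 11+0-3=8
Step 5: prey: 1+0-0=1; pred: 8+0-2=6
Step 6: prey: 1+0-0=1; pred: 6+0-1=5
Step 7: prey: 1+0-0=1; pred: 5+0-1=4
Step 8: prey: 1+0-0=1; pred: 4+0-1=3
Step 9: prey: 1+0-0=1; pred: 3+0-0=3
Steps 10-15: state stable at prey=1, pred=3 (no change)
No extinction within 15 steps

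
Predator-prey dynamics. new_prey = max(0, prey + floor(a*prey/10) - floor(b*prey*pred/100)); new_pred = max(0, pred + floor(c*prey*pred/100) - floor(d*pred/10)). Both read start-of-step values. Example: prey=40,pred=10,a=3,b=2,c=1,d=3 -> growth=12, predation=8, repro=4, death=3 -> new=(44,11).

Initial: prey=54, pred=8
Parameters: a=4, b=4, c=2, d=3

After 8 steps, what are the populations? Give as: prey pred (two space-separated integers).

Answer: 0 12

Derivation:
Step 1: prey: 54+21-17=58; pred: 8+8-2=14
Step 2: prey: 58+23-32=49; pred: 14+16-4=26
Step 3: prey: 49+19-50=18; pred: 26+25-7=44
Step 4: prey: 18+7-31=0; pred: 44+15-13=46
Step 5: prey: 0+0-0=0; pred: 46+0-13=33
Step 6: prey: 0+0-0=0; pred: 33+0-9=24
Step 7: prey: 0+0-0=0; pred: 24+0-7=17
Step 8: prey: 0+0-0=0; pred: 17+0-5=12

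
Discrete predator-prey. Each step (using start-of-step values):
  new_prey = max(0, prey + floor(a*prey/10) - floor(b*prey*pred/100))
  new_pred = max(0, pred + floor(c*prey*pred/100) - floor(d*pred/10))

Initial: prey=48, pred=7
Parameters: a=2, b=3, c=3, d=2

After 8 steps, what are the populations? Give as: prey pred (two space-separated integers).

Answer: 0 26

Derivation:
Step 1: prey: 48+9-10=47; pred: 7+10-1=16
Step 2: prey: 47+9-22=34; pred: 16+22-3=35
Step 3: prey: 34+6-35=5; pred: 35+35-7=63
Step 4: prey: 5+1-9=0; pred: 63+9-12=60
Step 5: prey: 0+0-0=0; pred: 60+0-12=48
Step 6: prey: 0+0-0=0; pred: 48+0-9=39
Step 7: prey: 0+0-0=0; pred: 39+0-7=32
Step 8: prey: 0+0-0=0; pred: 32+0-6=26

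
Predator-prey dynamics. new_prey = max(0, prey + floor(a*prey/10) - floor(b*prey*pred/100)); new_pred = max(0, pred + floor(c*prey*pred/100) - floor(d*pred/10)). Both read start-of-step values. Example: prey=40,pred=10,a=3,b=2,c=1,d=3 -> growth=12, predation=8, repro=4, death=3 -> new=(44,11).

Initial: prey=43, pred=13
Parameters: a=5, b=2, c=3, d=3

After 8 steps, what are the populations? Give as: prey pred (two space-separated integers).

Answer: 0 40

Derivation:
Step 1: prey: 43+21-11=53; pred: 13+16-3=26
Step 2: prey: 53+26-27=52; pred: 26+41-7=60
Step 3: prey: 52+26-62=16; pred: 60+93-18=135
Step 4: prey: 16+8-43=0; pred: 135+64-40=159
Step 5: prey: 0+0-0=0; pred: 159+0-47=112
Step 6: prey: 0+0-0=0; pred: 112+0-33=79
Step 7: prey: 0+0-0=0; pred: 79+0-23=56
Step 8: prey: 0+0-0=0; pred: 56+0-16=40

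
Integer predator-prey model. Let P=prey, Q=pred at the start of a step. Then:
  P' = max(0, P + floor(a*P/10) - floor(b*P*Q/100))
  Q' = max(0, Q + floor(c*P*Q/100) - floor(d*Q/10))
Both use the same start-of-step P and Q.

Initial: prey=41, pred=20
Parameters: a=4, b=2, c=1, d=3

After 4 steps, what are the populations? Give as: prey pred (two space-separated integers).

Step 1: prey: 41+16-16=41; pred: 20+8-6=22
Step 2: prey: 41+16-18=39; pred: 22+9-6=25
Step 3: prey: 39+15-19=35; pred: 25+9-7=27
Step 4: prey: 35+14-18=31; pred: 27+9-8=28

Answer: 31 28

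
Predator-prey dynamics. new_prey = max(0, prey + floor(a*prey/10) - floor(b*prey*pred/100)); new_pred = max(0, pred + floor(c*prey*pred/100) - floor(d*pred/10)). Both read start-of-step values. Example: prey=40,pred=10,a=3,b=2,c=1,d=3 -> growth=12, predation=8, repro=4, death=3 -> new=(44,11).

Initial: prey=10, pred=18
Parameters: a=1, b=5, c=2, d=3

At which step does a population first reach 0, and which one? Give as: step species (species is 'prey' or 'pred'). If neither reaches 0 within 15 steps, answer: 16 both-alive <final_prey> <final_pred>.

Step 1: prey: 10+1-9=2; pred: 18+3-5=16
Step 2: prey: 2+0-1=1; pred: 16+0-4=12
Step 3: prey: 1+0-0=1; pred: 12+0-3=9
Step 4: prey: 1+0-0=1; pred: 9+0-2=7
Step 5: prey: 1+0-0=1; pred: 7+0-2=5
Step 6: prey: 1+0-0=1; pred: 5+0-1=4
Step 7: prey: 1+0-0=1; pred: 4+0-1=3
Step 8: prey: 1+0-0=1; pred: 3+0-0=3
Steps 9-15: state stable at prey=1, pred=3 (no change)
No extinction within 15 steps

Answer: 16 both-alive 1 3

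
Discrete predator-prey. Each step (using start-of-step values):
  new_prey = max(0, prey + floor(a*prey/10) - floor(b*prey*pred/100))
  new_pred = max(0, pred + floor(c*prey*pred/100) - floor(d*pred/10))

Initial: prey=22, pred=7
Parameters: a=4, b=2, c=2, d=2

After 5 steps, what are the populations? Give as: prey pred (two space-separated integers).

Step 1: prey: 22+8-3=27; pred: 7+3-1=9
Step 2: prey: 27+10-4=33; pred: 9+4-1=12
Step 3: prey: 33+13-7=39; pred: 12+7-2=17
Step 4: prey: 39+15-13=41; pred: 17+13-3=27
Step 5: prey: 41+16-22=35; pred: 27+22-5=44

Answer: 35 44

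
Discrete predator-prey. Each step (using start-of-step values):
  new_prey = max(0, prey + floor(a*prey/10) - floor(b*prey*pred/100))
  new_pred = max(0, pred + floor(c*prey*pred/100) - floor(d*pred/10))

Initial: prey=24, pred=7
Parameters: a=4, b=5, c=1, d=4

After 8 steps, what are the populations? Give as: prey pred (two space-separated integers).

Step 1: prey: 24+9-8=25; pred: 7+1-2=6
Step 2: prey: 25+10-7=28; pred: 6+1-2=5
Step 3: prey: 28+11-7=32; pred: 5+1-2=4
Step 4: prey: 32+12-6=38; pred: 4+1-1=4
Step 5: prey: 38+15-7=46; pred: 4+1-1=4
Step 6: prey: 46+18-9=55; pred: 4+1-1=4
Step 7: prey: 55+22-11=66; pred: 4+2-1=5
Step 8: prey: 66+26-16=76; pred: 5+3-2=6

Answer: 76 6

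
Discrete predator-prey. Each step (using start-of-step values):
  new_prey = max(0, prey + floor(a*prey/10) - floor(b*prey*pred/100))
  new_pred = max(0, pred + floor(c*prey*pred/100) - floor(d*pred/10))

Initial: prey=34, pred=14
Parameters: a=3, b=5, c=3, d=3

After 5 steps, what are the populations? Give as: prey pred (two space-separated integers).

Step 1: prey: 34+10-23=21; pred: 14+14-4=24
Step 2: prey: 21+6-25=2; pred: 24+15-7=32
Step 3: prey: 2+0-3=0; pred: 32+1-9=24
Step 4: prey: 0+0-0=0; pred: 24+0-7=17
Step 5: prey: 0+0-0=0; pred: 17+0-5=12

Answer: 0 12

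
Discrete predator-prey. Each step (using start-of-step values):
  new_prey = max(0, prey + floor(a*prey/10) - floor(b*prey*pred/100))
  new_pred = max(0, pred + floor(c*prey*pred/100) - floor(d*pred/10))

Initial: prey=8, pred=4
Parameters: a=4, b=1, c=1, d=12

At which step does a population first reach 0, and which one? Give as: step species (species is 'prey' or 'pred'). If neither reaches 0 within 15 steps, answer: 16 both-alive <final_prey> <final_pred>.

Answer: 1 pred

Derivation:
Step 1: prey: 8+3-0=11; pred: 4+0-4=0
First extinction: pred at step 1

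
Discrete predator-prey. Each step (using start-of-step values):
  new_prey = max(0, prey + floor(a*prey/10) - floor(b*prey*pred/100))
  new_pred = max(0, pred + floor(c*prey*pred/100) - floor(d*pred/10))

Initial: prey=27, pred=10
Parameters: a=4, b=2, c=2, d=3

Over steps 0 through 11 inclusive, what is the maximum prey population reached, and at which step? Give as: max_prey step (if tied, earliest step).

Answer: 40 3

Derivation:
Step 1: prey: 27+10-5=32; pred: 10+5-3=12
Step 2: prey: 32+12-7=37; pred: 12+7-3=16
Step 3: prey: 37+14-11=40; pred: 16+11-4=23
Step 4: prey: 40+16-18=38; pred: 23+18-6=35
Step 5: prey: 38+15-26=27; pred: 35+26-10=51
Step 6: prey: 27+10-27=10; pred: 51+27-15=63
Step 7: prey: 10+4-12=2; pred: 63+12-18=57
Step 8: prey: 2+0-2=0; pred: 57+2-17=42
Step 9: prey: 0+0-0=0; pred: 42+0-12=30
Step 10: prey: 0+0-0=0; pred: 30+0-9=21
Step 11: prey: 0+0-0=0; pred: 21+0-6=15
Max prey = 40 at step 3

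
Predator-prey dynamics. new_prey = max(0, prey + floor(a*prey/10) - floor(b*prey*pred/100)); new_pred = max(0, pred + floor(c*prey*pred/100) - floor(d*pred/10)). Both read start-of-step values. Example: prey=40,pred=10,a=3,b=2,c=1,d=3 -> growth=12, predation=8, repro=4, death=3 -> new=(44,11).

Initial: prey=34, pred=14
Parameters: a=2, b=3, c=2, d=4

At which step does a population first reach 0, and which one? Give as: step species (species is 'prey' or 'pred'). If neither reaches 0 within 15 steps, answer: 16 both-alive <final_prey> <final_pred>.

Answer: 16 both-alive 19 2

Derivation:
Step 1: prey: 34+6-14=26; pred: 14+9-5=18
Step 2: prey: 26+5-14=17; pred: 18+9-7=20
Step 3: prey: 17+3-10=10; pred: 20+6-8=18
Step 4: prey: 10+2-5=7; pred: 18+3-7=14
Step 5: prey: 7+1-2=6; pred: 14+1-5=10
Step 6: prey: 6+1-1=6; pred: 10+1-4=7
Step 7: prey: 6+1-1=6; pred: 7+0-2=5
Step 8: prey: 6+1-0=7; pred: 5+0-2=3
Step 9: prey: 7+1-0=8; pred: 3+0-1=2
Step 10: prey: 8+1-0=9; pred: 2+0-0=2
Step 11: prey: 9+1-0=10; pred: 2+0-0=2
Step 12: prey: 10+2-0=12; pred: 2+0-0=2
Step 13: prey: 12+2-0=14; pred: 2+0-0=2
Step 14: prey: 14+2-0=16; pred: 2+0-0=2
Step 15: prey: 16+3-0=19; pred: 2+0-0=2
No extinction within 15 steps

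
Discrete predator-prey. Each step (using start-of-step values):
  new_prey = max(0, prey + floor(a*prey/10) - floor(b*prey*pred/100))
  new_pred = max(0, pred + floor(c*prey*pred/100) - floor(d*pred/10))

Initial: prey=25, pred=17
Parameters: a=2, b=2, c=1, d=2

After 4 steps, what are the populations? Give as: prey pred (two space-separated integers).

Answer: 14 17

Derivation:
Step 1: prey: 25+5-8=22; pred: 17+4-3=18
Step 2: prey: 22+4-7=19; pred: 18+3-3=18
Step 3: prey: 19+3-6=16; pred: 18+3-3=18
Step 4: prey: 16+3-5=14; pred: 18+2-3=17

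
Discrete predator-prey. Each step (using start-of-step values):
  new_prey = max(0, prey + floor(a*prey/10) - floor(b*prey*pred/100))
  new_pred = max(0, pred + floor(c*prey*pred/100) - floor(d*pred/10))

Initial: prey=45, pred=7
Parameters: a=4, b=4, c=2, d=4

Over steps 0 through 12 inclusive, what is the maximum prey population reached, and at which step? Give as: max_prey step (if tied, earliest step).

Answer: 51 1

Derivation:
Step 1: prey: 45+18-12=51; pred: 7+6-2=11
Step 2: prey: 51+20-22=49; pred: 11+11-4=18
Step 3: prey: 49+19-35=33; pred: 18+17-7=28
Step 4: prey: 33+13-36=10; pred: 28+18-11=35
Step 5: prey: 10+4-14=0; pred: 35+7-14=28
Step 6: prey: 0+0-0=0; pred: 28+0-11=17
Step 7: prey: 0+0-0=0; pred: 17+0-6=11
Step 8: prey: 0+0-0=0; pred: 11+0-4=7
Step 9: prey: 0+0-0=0; pred: 7+0-2=5
Step 10: prey: 0+0-0=0; pred: 5+0-2=3
Step 11: prey: 0+0-0=0; pred: 3+0-1=2
Step 12: prey: 0+0-0=0; pred: 2+0-0=2
Max prey = 51 at step 1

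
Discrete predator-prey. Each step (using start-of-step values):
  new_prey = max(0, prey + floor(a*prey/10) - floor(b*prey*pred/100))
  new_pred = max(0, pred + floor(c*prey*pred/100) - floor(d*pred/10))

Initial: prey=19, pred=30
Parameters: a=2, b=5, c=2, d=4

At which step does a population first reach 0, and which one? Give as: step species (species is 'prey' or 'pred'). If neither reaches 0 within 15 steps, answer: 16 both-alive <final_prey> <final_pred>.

Step 1: prey: 19+3-28=0; pred: 30+11-12=29
First extinction: prey at step 1

Answer: 1 prey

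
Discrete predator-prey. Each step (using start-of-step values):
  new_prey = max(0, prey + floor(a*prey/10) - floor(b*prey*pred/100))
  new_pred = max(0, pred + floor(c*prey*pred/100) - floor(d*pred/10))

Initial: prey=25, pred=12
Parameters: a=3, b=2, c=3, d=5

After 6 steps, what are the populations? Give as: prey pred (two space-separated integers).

Step 1: prey: 25+7-6=26; pred: 12+9-6=15
Step 2: prey: 26+7-7=26; pred: 15+11-7=19
Step 3: prey: 26+7-9=24; pred: 19+14-9=24
Step 4: prey: 24+7-11=20; pred: 24+17-12=29
Step 5: prey: 20+6-11=15; pred: 29+17-14=32
Step 6: prey: 15+4-9=10; pred: 32+14-16=30

Answer: 10 30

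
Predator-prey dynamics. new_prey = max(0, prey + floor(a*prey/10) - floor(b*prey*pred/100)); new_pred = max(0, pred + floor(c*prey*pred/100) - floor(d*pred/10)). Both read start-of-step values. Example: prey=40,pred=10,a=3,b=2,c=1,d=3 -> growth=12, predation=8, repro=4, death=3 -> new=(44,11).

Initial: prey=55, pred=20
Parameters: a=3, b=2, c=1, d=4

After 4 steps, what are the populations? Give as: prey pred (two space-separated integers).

Answer: 26 23

Derivation:
Step 1: prey: 55+16-22=49; pred: 20+11-8=23
Step 2: prey: 49+14-22=41; pred: 23+11-9=25
Step 3: prey: 41+12-20=33; pred: 25+10-10=25
Step 4: prey: 33+9-16=26; pred: 25+8-10=23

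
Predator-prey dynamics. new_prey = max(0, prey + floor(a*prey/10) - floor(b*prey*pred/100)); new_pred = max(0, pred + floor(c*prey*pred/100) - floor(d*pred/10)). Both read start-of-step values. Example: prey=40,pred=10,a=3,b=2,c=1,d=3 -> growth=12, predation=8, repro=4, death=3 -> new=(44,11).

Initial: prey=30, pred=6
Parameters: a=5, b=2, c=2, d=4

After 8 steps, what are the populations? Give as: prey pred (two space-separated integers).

Answer: 0 62

Derivation:
Step 1: prey: 30+15-3=42; pred: 6+3-2=7
Step 2: prey: 42+21-5=58; pred: 7+5-2=10
Step 3: prey: 58+29-11=76; pred: 10+11-4=17
Step 4: prey: 76+38-25=89; pred: 17+25-6=36
Step 5: prey: 89+44-64=69; pred: 36+64-14=86
Step 6: prey: 69+34-118=0; pred: 86+118-34=170
Step 7: prey: 0+0-0=0; pred: 170+0-68=102
Step 8: prey: 0+0-0=0; pred: 102+0-40=62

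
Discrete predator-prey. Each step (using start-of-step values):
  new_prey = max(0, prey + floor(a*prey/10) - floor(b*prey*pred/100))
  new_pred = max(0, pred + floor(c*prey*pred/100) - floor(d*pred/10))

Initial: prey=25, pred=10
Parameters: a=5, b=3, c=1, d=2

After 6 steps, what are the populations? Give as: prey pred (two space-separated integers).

Step 1: prey: 25+12-7=30; pred: 10+2-2=10
Step 2: prey: 30+15-9=36; pred: 10+3-2=11
Step 3: prey: 36+18-11=43; pred: 11+3-2=12
Step 4: prey: 43+21-15=49; pred: 12+5-2=15
Step 5: prey: 49+24-22=51; pred: 15+7-3=19
Step 6: prey: 51+25-29=47; pred: 19+9-3=25

Answer: 47 25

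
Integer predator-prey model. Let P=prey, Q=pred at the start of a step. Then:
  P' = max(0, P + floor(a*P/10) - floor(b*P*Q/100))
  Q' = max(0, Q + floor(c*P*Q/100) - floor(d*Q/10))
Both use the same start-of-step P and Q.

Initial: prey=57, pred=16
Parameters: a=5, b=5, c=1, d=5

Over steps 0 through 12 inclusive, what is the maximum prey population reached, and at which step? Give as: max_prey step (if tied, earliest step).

Step 1: prey: 57+28-45=40; pred: 16+9-8=17
Step 2: prey: 40+20-34=26; pred: 17+6-8=15
Step 3: prey: 26+13-19=20; pred: 15+3-7=11
Step 4: prey: 20+10-11=19; pred: 11+2-5=8
Step 5: prey: 19+9-7=21; pred: 8+1-4=5
Step 6: prey: 21+10-5=26; pred: 5+1-2=4
Step 7: prey: 26+13-5=34; pred: 4+1-2=3
Step 8: prey: 34+17-5=46; pred: 3+1-1=3
Step 9: prey: 46+23-6=63; pred: 3+1-1=3
Step 10: prey: 63+31-9=85; pred: 3+1-1=3
Step 11: prey: 85+42-12=115; pred: 3+2-1=4
Step 12: prey: 115+57-23=149; pred: 4+4-2=6
Max prey = 149 at step 12

Answer: 149 12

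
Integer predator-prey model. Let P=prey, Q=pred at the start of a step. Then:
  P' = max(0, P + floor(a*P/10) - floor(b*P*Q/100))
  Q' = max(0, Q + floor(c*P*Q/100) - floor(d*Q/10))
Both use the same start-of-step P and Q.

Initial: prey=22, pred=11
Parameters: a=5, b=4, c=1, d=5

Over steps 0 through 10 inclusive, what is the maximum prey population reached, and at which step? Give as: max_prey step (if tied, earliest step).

Answer: 193 9

Derivation:
Step 1: prey: 22+11-9=24; pred: 11+2-5=8
Step 2: prey: 24+12-7=29; pred: 8+1-4=5
Step 3: prey: 29+14-5=38; pred: 5+1-2=4
Step 4: prey: 38+19-6=51; pred: 4+1-2=3
Step 5: prey: 51+25-6=70; pred: 3+1-1=3
Step 6: prey: 70+35-8=97; pred: 3+2-1=4
Step 7: prey: 97+48-15=130; pred: 4+3-2=5
Step 8: prey: 130+65-26=169; pred: 5+6-2=9
Step 9: prey: 169+84-60=193; pred: 9+15-4=20
Step 10: prey: 193+96-154=135; pred: 20+38-10=48
Max prey = 193 at step 9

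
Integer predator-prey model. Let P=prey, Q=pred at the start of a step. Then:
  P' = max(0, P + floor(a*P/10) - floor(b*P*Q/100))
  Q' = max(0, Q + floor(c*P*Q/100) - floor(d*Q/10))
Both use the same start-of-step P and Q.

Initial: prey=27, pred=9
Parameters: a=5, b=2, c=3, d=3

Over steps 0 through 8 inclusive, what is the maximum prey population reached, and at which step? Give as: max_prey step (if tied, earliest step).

Answer: 44 2

Derivation:
Step 1: prey: 27+13-4=36; pred: 9+7-2=14
Step 2: prey: 36+18-10=44; pred: 14+15-4=25
Step 3: prey: 44+22-22=44; pred: 25+33-7=51
Step 4: prey: 44+22-44=22; pred: 51+67-15=103
Step 5: prey: 22+11-45=0; pred: 103+67-30=140
Step 6: prey: 0+0-0=0; pred: 140+0-42=98
Step 7: prey: 0+0-0=0; pred: 98+0-29=69
Step 8: prey: 0+0-0=0; pred: 69+0-20=49
Max prey = 44 at step 2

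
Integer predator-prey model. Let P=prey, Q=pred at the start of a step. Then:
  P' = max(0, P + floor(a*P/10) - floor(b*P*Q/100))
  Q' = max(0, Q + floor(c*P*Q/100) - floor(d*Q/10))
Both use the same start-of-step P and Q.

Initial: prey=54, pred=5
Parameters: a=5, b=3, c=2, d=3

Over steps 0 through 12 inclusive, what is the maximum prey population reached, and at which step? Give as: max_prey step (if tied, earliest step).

Answer: 90 2

Derivation:
Step 1: prey: 54+27-8=73; pred: 5+5-1=9
Step 2: prey: 73+36-19=90; pred: 9+13-2=20
Step 3: prey: 90+45-54=81; pred: 20+36-6=50
Step 4: prey: 81+40-121=0; pred: 50+81-15=116
Step 5: prey: 0+0-0=0; pred: 116+0-34=82
Step 6: prey: 0+0-0=0; pred: 82+0-24=58
Step 7: prey: 0+0-0=0; pred: 58+0-17=41
Step 8: prey: 0+0-0=0; pred: 41+0-12=29
Step 9: prey: 0+0-0=0; pred: 29+0-8=21
Step 10: prey: 0+0-0=0; pred: 21+0-6=15
Step 11: prey: 0+0-0=0; pred: 15+0-4=11
Step 12: prey: 0+0-0=0; pred: 11+0-3=8
Max prey = 90 at step 2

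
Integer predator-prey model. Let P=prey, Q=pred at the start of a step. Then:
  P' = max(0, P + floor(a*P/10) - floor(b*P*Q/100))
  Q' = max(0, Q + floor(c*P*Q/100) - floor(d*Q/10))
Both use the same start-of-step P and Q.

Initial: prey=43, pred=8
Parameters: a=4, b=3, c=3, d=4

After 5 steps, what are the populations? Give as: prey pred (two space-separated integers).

Step 1: prey: 43+17-10=50; pred: 8+10-3=15
Step 2: prey: 50+20-22=48; pred: 15+22-6=31
Step 3: prey: 48+19-44=23; pred: 31+44-12=63
Step 4: prey: 23+9-43=0; pred: 63+43-25=81
Step 5: prey: 0+0-0=0; pred: 81+0-32=49

Answer: 0 49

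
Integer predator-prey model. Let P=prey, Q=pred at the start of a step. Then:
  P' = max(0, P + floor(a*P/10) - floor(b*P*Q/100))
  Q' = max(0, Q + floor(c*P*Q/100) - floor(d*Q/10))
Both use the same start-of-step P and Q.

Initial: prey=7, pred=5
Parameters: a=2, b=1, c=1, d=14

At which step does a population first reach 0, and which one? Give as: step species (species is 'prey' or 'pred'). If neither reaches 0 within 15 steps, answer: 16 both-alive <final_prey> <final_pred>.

Step 1: prey: 7+1-0=8; pred: 5+0-7=0
First extinction: pred at step 1

Answer: 1 pred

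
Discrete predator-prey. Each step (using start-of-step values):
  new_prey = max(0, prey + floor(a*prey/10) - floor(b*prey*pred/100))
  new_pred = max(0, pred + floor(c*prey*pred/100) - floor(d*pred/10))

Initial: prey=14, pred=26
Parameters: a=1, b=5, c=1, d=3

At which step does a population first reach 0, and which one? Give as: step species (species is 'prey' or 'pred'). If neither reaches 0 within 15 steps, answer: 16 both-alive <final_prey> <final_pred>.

Answer: 1 prey

Derivation:
Step 1: prey: 14+1-18=0; pred: 26+3-7=22
First extinction: prey at step 1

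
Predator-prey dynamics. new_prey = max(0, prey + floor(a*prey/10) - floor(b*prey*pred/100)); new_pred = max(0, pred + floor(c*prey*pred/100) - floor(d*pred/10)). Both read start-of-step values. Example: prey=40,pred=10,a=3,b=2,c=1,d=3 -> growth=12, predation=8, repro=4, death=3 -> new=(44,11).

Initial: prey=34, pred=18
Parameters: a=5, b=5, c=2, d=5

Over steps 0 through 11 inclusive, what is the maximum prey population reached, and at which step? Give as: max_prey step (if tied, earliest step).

Answer: 41 11

Derivation:
Step 1: prey: 34+17-30=21; pred: 18+12-9=21
Step 2: prey: 21+10-22=9; pred: 21+8-10=19
Step 3: prey: 9+4-8=5; pred: 19+3-9=13
Step 4: prey: 5+2-3=4; pred: 13+1-6=8
Step 5: prey: 4+2-1=5; pred: 8+0-4=4
Step 6: prey: 5+2-1=6; pred: 4+0-2=2
Step 7: prey: 6+3-0=9; pred: 2+0-1=1
Step 8: prey: 9+4-0=13; pred: 1+0-0=1
Step 9: prey: 13+6-0=19; pred: 1+0-0=1
Step 10: prey: 19+9-0=28; pred: 1+0-0=1
Step 11: prey: 28+14-1=41; pred: 1+0-0=1
Max prey = 41 at step 11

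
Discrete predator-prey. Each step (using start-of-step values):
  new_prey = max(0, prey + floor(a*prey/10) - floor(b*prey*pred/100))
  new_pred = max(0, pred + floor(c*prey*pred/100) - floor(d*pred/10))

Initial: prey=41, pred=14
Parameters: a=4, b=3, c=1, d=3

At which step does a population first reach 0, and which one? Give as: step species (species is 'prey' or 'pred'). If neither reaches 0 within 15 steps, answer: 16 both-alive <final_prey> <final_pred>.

Answer: 16 both-alive 38 6

Derivation:
Step 1: prey: 41+16-17=40; pred: 14+5-4=15
Step 2: prey: 40+16-18=38; pred: 15+6-4=17
Step 3: prey: 38+15-19=34; pred: 17+6-5=18
Step 4: prey: 34+13-18=29; pred: 18+6-5=19
Step 5: prey: 29+11-16=24; pred: 19+5-5=19
Step 6: prey: 24+9-13=20; pred: 19+4-5=18
Step 7: prey: 20+8-10=18; pred: 18+3-5=16
Step 8: prey: 18+7-8=17; pred: 16+2-4=14
Step 9: prey: 17+6-7=16; pred: 14+2-4=12
Step 10: prey: 16+6-5=17; pred: 12+1-3=10
Step 11: prey: 17+6-5=18; pred: 10+1-3=8
Step 12: prey: 18+7-4=21; pred: 8+1-2=7
Step 13: prey: 21+8-4=25; pred: 7+1-2=6
Step 14: prey: 25+10-4=31; pred: 6+1-1=6
Step 15: prey: 31+12-5=38; pred: 6+1-1=6
No extinction within 15 steps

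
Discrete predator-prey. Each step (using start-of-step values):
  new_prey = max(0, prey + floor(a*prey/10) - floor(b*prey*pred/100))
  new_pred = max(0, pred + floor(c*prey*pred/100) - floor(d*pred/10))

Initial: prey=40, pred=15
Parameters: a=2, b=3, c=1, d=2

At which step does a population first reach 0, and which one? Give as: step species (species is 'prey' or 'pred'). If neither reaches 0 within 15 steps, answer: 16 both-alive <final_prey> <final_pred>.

Answer: 16 both-alive 3 4

Derivation:
Step 1: prey: 40+8-18=30; pred: 15+6-3=18
Step 2: prey: 30+6-16=20; pred: 18+5-3=20
Step 3: prey: 20+4-12=12; pred: 20+4-4=20
Step 4: prey: 12+2-7=7; pred: 20+2-4=18
Step 5: prey: 7+1-3=5; pred: 18+1-3=16
Step 6: prey: 5+1-2=4; pred: 16+0-3=13
Step 7: prey: 4+0-1=3; pred: 13+0-2=11
Step 8: prey: 3+0-0=3; pred: 11+0-2=9
Step 9: prey: 3+0-0=3; pred: 9+0-1=8
Step 10: prey: 3+0-0=3; pred: 8+0-1=7
Step 11: prey: 3+0-0=3; pred: 7+0-1=6
Step 12: prey: 3+0-0=3; pred: 6+0-1=5
Step 13: prey: 3+0-0=3; pred: 5+0-1=4
Step 14: prey: 3+0-0=3; pred: 4+0-0=4
Steps 15-15: state stable at prey=3, pred=4 (no change)
No extinction within 15 steps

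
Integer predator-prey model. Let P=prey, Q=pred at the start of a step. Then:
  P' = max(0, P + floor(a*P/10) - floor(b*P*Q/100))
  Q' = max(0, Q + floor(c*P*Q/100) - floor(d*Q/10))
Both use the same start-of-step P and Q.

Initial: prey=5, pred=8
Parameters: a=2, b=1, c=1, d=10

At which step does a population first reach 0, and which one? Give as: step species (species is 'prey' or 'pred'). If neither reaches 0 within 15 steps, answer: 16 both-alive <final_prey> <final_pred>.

Step 1: prey: 5+1-0=6; pred: 8+0-8=0
First extinction: pred at step 1

Answer: 1 pred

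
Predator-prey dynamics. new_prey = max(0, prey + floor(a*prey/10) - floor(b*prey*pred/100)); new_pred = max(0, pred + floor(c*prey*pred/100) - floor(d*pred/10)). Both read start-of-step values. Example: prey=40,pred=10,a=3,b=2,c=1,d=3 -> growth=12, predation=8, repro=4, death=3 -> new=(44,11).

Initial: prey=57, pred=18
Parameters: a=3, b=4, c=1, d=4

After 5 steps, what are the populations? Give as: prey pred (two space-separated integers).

Step 1: prey: 57+17-41=33; pred: 18+10-7=21
Step 2: prey: 33+9-27=15; pred: 21+6-8=19
Step 3: prey: 15+4-11=8; pred: 19+2-7=14
Step 4: prey: 8+2-4=6; pred: 14+1-5=10
Step 5: prey: 6+1-2=5; pred: 10+0-4=6

Answer: 5 6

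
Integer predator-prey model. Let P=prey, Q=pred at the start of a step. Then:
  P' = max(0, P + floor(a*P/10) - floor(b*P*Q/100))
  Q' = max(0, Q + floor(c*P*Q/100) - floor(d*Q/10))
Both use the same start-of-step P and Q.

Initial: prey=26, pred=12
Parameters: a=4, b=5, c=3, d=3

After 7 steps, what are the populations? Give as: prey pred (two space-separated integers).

Answer: 0 7

Derivation:
Step 1: prey: 26+10-15=21; pred: 12+9-3=18
Step 2: prey: 21+8-18=11; pred: 18+11-5=24
Step 3: prey: 11+4-13=2; pred: 24+7-7=24
Step 4: prey: 2+0-2=0; pred: 24+1-7=18
Step 5: prey: 0+0-0=0; pred: 18+0-5=13
Step 6: prey: 0+0-0=0; pred: 13+0-3=10
Step 7: prey: 0+0-0=0; pred: 10+0-3=7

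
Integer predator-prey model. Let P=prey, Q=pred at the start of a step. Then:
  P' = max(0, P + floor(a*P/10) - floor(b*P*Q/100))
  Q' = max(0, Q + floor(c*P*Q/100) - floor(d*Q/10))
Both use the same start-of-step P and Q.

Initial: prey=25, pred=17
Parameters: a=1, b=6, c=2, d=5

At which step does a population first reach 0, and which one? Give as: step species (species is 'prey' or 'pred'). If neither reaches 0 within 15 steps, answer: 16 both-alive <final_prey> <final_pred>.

Answer: 2 prey

Derivation:
Step 1: prey: 25+2-25=2; pred: 17+8-8=17
Step 2: prey: 2+0-2=0; pred: 17+0-8=9
First extinction: prey at step 2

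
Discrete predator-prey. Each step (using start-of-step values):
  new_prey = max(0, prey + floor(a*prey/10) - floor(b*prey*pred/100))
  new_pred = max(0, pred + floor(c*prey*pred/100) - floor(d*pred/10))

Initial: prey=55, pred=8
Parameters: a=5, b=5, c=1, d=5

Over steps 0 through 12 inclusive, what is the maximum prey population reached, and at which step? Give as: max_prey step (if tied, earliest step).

Step 1: prey: 55+27-22=60; pred: 8+4-4=8
Step 2: prey: 60+30-24=66; pred: 8+4-4=8
Step 3: prey: 66+33-26=73; pred: 8+5-4=9
Step 4: prey: 73+36-32=77; pred: 9+6-4=11
Step 5: prey: 77+38-42=73; pred: 11+8-5=14
Step 6: prey: 73+36-51=58; pred: 14+10-7=17
Step 7: prey: 58+29-49=38; pred: 17+9-8=18
Step 8: prey: 38+19-34=23; pred: 18+6-9=15
Step 9: prey: 23+11-17=17; pred: 15+3-7=11
Step 10: prey: 17+8-9=16; pred: 11+1-5=7
Step 11: prey: 16+8-5=19; pred: 7+1-3=5
Step 12: prey: 19+9-4=24; pred: 5+0-2=3
Max prey = 77 at step 4

Answer: 77 4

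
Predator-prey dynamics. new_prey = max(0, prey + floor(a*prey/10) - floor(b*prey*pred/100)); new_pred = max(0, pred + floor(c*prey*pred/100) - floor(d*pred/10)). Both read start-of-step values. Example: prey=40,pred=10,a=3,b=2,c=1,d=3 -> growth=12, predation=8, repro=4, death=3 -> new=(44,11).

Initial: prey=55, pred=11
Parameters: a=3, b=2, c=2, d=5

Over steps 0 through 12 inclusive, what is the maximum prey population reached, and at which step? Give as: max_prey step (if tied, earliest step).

Answer: 59 1

Derivation:
Step 1: prey: 55+16-12=59; pred: 11+12-5=18
Step 2: prey: 59+17-21=55; pred: 18+21-9=30
Step 3: prey: 55+16-33=38; pred: 30+33-15=48
Step 4: prey: 38+11-36=13; pred: 48+36-24=60
Step 5: prey: 13+3-15=1; pred: 60+15-30=45
Step 6: prey: 1+0-0=1; pred: 45+0-22=23
Step 7: prey: 1+0-0=1; pred: 23+0-11=12
Step 8: prey: 1+0-0=1; pred: 12+0-6=6
Step 9: prey: 1+0-0=1; pred: 6+0-3=3
Step 10: prey: 1+0-0=1; pred: 3+0-1=2
Step 11: prey: 1+0-0=1; pred: 2+0-1=1
Step 12: prey: 1+0-0=1; pred: 1+0-0=1
Max prey = 59 at step 1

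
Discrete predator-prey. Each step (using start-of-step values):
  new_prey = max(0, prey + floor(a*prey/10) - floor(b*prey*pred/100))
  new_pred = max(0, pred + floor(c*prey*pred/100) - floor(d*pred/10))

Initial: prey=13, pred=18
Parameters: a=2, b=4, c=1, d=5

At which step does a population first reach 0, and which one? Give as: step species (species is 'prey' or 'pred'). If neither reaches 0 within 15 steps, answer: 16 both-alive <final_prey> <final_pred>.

Answer: 16 both-alive 30 1

Derivation:
Step 1: prey: 13+2-9=6; pred: 18+2-9=11
Step 2: prey: 6+1-2=5; pred: 11+0-5=6
Step 3: prey: 5+1-1=5; pred: 6+0-3=3
Step 4: prey: 5+1-0=6; pred: 3+0-1=2
Step 5: prey: 6+1-0=7; pred: 2+0-1=1
Step 6: prey: 7+1-0=8; pred: 1+0-0=1
Step 7: prey: 8+1-0=9; pred: 1+0-0=1
Step 8: prey: 9+1-0=10; pred: 1+0-0=1
Step 9: prey: 10+2-0=12; pred: 1+0-0=1
Step 10: prey: 12+2-0=14; pred: 1+0-0=1
Step 11: prey: 14+2-0=16; pred: 1+0-0=1
Step 12: prey: 16+3-0=19; pred: 1+0-0=1
Step 13: prey: 19+3-0=22; pred: 1+0-0=1
Step 14: prey: 22+4-0=26; pred: 1+0-0=1
Step 15: prey: 26+5-1=30; pred: 1+0-0=1
No extinction within 15 steps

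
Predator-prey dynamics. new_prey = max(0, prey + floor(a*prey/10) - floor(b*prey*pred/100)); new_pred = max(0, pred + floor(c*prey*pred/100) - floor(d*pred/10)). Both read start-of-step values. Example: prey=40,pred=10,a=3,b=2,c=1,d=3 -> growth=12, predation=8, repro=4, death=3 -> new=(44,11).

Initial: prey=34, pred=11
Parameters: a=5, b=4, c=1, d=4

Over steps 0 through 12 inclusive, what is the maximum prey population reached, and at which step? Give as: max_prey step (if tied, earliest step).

Step 1: prey: 34+17-14=37; pred: 11+3-4=10
Step 2: prey: 37+18-14=41; pred: 10+3-4=9
Step 3: prey: 41+20-14=47; pred: 9+3-3=9
Step 4: prey: 47+23-16=54; pred: 9+4-3=10
Step 5: prey: 54+27-21=60; pred: 10+5-4=11
Step 6: prey: 60+30-26=64; pred: 11+6-4=13
Step 7: prey: 64+32-33=63; pred: 13+8-5=16
Step 8: prey: 63+31-40=54; pred: 16+10-6=20
Step 9: prey: 54+27-43=38; pred: 20+10-8=22
Step 10: prey: 38+19-33=24; pred: 22+8-8=22
Step 11: prey: 24+12-21=15; pred: 22+5-8=19
Step 12: prey: 15+7-11=11; pred: 19+2-7=14
Max prey = 64 at step 6

Answer: 64 6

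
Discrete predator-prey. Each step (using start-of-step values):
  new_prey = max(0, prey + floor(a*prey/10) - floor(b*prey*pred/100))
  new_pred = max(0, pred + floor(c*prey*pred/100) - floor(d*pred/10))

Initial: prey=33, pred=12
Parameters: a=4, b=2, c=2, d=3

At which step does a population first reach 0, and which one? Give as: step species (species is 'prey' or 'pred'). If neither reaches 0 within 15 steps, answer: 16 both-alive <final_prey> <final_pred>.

Answer: 7 prey

Derivation:
Step 1: prey: 33+13-7=39; pred: 12+7-3=16
Step 2: prey: 39+15-12=42; pred: 16+12-4=24
Step 3: prey: 42+16-20=38; pred: 24+20-7=37
Step 4: prey: 38+15-28=25; pred: 37+28-11=54
Step 5: prey: 25+10-27=8; pred: 54+27-16=65
Step 6: prey: 8+3-10=1; pred: 65+10-19=56
Step 7: prey: 1+0-1=0; pred: 56+1-16=41
First extinction: prey at step 7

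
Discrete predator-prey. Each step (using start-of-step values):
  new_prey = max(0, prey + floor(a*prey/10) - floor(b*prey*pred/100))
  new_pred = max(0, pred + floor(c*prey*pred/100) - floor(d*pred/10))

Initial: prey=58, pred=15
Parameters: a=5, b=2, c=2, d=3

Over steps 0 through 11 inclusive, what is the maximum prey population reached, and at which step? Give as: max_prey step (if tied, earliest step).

Answer: 70 1

Derivation:
Step 1: prey: 58+29-17=70; pred: 15+17-4=28
Step 2: prey: 70+35-39=66; pred: 28+39-8=59
Step 3: prey: 66+33-77=22; pred: 59+77-17=119
Step 4: prey: 22+11-52=0; pred: 119+52-35=136
Step 5: prey: 0+0-0=0; pred: 136+0-40=96
Step 6: prey: 0+0-0=0; pred: 96+0-28=68
Step 7: prey: 0+0-0=0; pred: 68+0-20=48
Step 8: prey: 0+0-0=0; pred: 48+0-14=34
Step 9: prey: 0+0-0=0; pred: 34+0-10=24
Step 10: prey: 0+0-0=0; pred: 24+0-7=17
Step 11: prey: 0+0-0=0; pred: 17+0-5=12
Max prey = 70 at step 1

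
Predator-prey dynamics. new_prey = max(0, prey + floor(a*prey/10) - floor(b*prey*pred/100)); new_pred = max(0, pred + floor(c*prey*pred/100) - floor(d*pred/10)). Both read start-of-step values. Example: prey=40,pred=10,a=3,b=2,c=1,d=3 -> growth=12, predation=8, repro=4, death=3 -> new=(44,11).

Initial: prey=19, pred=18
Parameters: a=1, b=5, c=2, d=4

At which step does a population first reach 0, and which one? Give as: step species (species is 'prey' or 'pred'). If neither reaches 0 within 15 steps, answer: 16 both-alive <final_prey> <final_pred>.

Answer: 16 both-alive 1 2

Derivation:
Step 1: prey: 19+1-17=3; pred: 18+6-7=17
Step 2: prey: 3+0-2=1; pred: 17+1-6=12
Step 3: prey: 1+0-0=1; pred: 12+0-4=8
Step 4: prey: 1+0-0=1; pred: 8+0-3=5
Step 5: prey: 1+0-0=1; pred: 5+0-2=3
Step 6: prey: 1+0-0=1; pred: 3+0-1=2
Step 7: prey: 1+0-0=1; pred: 2+0-0=2
Steps 8-15: state stable at prey=1, pred=2 (no change)
No extinction within 15 steps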